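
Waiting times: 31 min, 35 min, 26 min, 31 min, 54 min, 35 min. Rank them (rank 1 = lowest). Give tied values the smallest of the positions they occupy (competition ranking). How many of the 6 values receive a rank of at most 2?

Sorted (ascending): 26, 31, 31, 35, 35, 54
The 2 values of 31 occupy positions 2–3 → each gets rank 2.
The 2 values of 35 occupy positions 4–5 → each gets rank 4.
Ranks ≤ 2: {1, 2, 2} → 3 values.

3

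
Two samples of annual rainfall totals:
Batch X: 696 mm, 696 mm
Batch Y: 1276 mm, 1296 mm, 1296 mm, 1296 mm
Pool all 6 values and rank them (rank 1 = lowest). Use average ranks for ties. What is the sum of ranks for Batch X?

Sorted (ascending): 696, 696, 1276, 1296, 1296, 1296
The 2 values of 696 occupy positions 1–2 → average rank (1+2)/2 = 1.5.
The 3 values of 1296 occupy positions 4–6 → average rank 5.
Batch X values → pooled ranks: 696→1.5, 696→1.5
Rank sum = 1.5 + 1.5 = 3

3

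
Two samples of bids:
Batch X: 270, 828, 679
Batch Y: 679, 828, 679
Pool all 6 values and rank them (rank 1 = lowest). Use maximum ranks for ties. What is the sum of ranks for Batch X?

11

Sorted (ascending): 270, 679, 679, 679, 828, 828
The 3 values of 679 occupy positions 2–4 → each gets rank 4.
The 2 values of 828 occupy positions 5–6 → each gets rank 6.
Batch X values → pooled ranks: 270→1, 828→6, 679→4
Rank sum = 1 + 6 + 4 = 11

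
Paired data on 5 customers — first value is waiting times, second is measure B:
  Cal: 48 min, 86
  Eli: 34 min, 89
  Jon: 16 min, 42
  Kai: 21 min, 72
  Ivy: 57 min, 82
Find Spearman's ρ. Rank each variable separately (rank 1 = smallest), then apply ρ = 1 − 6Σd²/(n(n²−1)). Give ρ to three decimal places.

Ranks of variable 1: 4, 3, 1, 2, 5
Ranks of variable 2: 4, 5, 1, 2, 3
d = r₁ − r₂: 0, -2, 0, 0, 2
d²: 0, 4, 0, 0, 4; Σd² = 8
ρ = 1 − 6·8/(5·24) = 1 − 48/120 = 0.600

0.600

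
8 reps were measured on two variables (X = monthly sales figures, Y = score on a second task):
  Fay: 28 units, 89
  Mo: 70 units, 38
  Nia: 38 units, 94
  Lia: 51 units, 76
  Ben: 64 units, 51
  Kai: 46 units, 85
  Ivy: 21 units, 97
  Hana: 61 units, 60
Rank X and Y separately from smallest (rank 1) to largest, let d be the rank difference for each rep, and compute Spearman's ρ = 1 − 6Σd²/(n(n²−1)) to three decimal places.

-0.976

Ranks of variable 1: 2, 8, 3, 5, 7, 4, 1, 6
Ranks of variable 2: 6, 1, 7, 4, 2, 5, 8, 3
d = r₁ − r₂: -4, 7, -4, 1, 5, -1, -7, 3
d²: 16, 49, 16, 1, 25, 1, 49, 9; Σd² = 166
ρ = 1 − 6·166/(8·63) = 1 − 996/504 = -0.976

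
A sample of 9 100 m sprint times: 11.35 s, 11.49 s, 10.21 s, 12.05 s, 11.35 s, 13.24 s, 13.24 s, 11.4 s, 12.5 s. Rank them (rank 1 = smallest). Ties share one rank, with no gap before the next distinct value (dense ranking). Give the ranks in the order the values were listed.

2, 4, 1, 5, 2, 7, 7, 3, 6

Sorted (ascending): 10.21, 11.35, 11.35, 11.4, 11.49, 12.05, 12.5, 13.24, 13.24
The 2 values of 11.35 share dense rank 2.
The 2 values of 13.24 share dense rank 7.
Remaining distinct values take the next consecutive integers.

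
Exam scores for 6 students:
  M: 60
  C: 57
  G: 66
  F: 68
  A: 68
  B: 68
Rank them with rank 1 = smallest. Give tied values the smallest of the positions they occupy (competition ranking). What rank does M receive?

Sorted (ascending): 57, 60, 66, 68, 68, 68
The 3 values of 68 occupy positions 4–6 → each gets rank 4.
M has value 60 → rank 2.

2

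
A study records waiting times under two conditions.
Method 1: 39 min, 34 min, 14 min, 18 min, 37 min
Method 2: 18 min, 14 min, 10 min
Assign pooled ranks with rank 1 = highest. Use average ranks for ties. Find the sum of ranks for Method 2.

Sorted (descending): 39, 37, 34, 18, 18, 14, 14, 10
The 2 values of 18 occupy positions 4–5 → average rank (4+5)/2 = 4.5.
The 2 values of 14 occupy positions 6–7 → average rank (6+7)/2 = 6.5.
Method 2 values → pooled ranks: 18→4.5, 14→6.5, 10→8
Rank sum = 4.5 + 6.5 + 8 = 19

19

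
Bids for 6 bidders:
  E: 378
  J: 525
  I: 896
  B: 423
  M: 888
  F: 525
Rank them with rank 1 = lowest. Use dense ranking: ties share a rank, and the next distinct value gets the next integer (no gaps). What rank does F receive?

Sorted (ascending): 378, 423, 525, 525, 888, 896
The 2 values of 525 share dense rank 3.
Remaining distinct values take the next consecutive integers.
F has value 525 → rank 3.

3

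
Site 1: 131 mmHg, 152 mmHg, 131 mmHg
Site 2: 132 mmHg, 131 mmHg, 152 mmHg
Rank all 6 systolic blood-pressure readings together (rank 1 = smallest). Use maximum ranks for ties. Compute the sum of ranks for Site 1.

Sorted (ascending): 131, 131, 131, 132, 152, 152
The 3 values of 131 occupy positions 1–3 → each gets rank 3.
The 2 values of 152 occupy positions 5–6 → each gets rank 6.
Site 1 values → pooled ranks: 131→3, 152→6, 131→3
Rank sum = 3 + 6 + 3 = 12

12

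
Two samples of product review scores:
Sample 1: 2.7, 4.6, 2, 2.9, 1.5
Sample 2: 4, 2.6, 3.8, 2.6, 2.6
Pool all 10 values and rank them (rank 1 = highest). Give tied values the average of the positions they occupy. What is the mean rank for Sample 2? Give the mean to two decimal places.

Sorted (descending): 4.6, 4, 3.8, 2.9, 2.7, 2.6, 2.6, 2.6, 2, 1.5
The 3 values of 2.6 occupy positions 6–8 → average rank 7.
Sample 2 values → pooled ranks: 4→2, 2.6→7, 3.8→3, 2.6→7, 2.6→7
Mean rank = (2 + 7 + 3 + 7 + 7) / 5 = 5.20

5.20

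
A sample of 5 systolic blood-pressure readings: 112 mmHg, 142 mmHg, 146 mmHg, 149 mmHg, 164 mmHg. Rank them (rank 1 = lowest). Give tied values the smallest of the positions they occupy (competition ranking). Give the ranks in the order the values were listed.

Sorted (ascending): 112, 142, 146, 149, 164
No ties — each value takes its position as its rank.

1, 2, 3, 4, 5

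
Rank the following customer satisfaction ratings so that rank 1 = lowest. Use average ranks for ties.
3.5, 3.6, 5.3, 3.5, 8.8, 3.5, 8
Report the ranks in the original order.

Sorted (ascending): 3.5, 3.5, 3.5, 3.6, 5.3, 8, 8.8
The 3 values of 3.5 occupy positions 1–3 → average rank 2.

2, 4, 5, 2, 7, 2, 6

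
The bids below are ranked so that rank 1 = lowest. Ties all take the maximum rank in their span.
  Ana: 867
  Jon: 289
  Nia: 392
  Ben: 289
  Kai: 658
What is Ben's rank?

Sorted (ascending): 289, 289, 392, 658, 867
The 2 values of 289 occupy positions 1–2 → each gets rank 2.
Ben has value 289 → rank 2.

2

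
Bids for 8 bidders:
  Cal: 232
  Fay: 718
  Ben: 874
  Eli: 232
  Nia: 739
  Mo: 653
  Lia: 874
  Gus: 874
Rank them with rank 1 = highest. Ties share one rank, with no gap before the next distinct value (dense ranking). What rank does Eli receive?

Sorted (descending): 874, 874, 874, 739, 718, 653, 232, 232
The 3 values of 874 share dense rank 1.
The 2 values of 232 share dense rank 5.
Remaining distinct values take the next consecutive integers.
Eli has value 232 → rank 5.

5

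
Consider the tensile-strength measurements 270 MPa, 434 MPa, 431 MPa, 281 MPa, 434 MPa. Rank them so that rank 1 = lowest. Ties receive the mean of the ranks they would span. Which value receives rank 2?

Sorted (ascending): 270, 281, 431, 434, 434
The 2 values of 434 occupy positions 4–5 → average rank (4+5)/2 = 4.5.
Rank 2 → value 281.

281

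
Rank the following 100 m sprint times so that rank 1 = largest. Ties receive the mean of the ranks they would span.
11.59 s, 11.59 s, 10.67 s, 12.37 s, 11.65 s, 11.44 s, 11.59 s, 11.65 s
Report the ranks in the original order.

5, 5, 8, 1, 2.5, 7, 5, 2.5

Sorted (descending): 12.37, 11.65, 11.65, 11.59, 11.59, 11.59, 11.44, 10.67
The 2 values of 11.65 occupy positions 2–3 → average rank (2+3)/2 = 2.5.
The 3 values of 11.59 occupy positions 4–6 → average rank 5.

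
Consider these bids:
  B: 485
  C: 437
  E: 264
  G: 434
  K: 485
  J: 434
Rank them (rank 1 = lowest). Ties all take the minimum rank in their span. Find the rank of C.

4

Sorted (ascending): 264, 434, 434, 437, 485, 485
The 2 values of 434 occupy positions 2–3 → each gets rank 2.
The 2 values of 485 occupy positions 5–6 → each gets rank 5.
C has value 437 → rank 4.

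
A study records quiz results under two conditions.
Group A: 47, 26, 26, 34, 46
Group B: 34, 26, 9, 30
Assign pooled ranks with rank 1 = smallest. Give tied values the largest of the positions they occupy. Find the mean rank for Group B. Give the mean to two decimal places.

4.25

Sorted (ascending): 9, 26, 26, 26, 30, 34, 34, 46, 47
The 3 values of 26 occupy positions 2–4 → each gets rank 4.
The 2 values of 34 occupy positions 6–7 → each gets rank 7.
Group B values → pooled ranks: 34→7, 26→4, 9→1, 30→5
Mean rank = (7 + 4 + 1 + 5) / 4 = 4.25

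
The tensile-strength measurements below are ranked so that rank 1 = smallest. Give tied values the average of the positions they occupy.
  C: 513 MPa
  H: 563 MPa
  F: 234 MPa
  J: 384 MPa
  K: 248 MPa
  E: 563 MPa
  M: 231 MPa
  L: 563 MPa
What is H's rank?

Sorted (ascending): 231, 234, 248, 384, 513, 563, 563, 563
The 3 values of 563 occupy positions 6–8 → average rank 7.
H has value 563 MPa → rank 7.

7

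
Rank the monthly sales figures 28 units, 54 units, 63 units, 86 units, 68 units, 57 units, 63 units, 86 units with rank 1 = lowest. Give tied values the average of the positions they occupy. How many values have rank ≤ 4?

3

Sorted (ascending): 28, 54, 57, 63, 63, 68, 86, 86
The 2 values of 63 occupy positions 4–5 → average rank (4+5)/2 = 4.5.
The 2 values of 86 occupy positions 7–8 → average rank (7+8)/2 = 7.5.
Ranks ≤ 4: {1, 2, 3} → 3 values.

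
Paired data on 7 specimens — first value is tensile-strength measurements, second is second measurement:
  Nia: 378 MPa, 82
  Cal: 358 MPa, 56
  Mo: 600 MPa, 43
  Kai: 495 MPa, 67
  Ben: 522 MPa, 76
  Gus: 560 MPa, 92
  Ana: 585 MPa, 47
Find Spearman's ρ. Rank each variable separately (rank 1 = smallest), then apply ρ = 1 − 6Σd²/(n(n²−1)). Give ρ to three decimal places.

Ranks of variable 1: 2, 1, 7, 3, 4, 5, 6
Ranks of variable 2: 6, 3, 1, 4, 5, 7, 2
d = r₁ − r₂: -4, -2, 6, -1, -1, -2, 4
d²: 16, 4, 36, 1, 1, 4, 16; Σd² = 78
ρ = 1 − 6·78/(7·48) = 1 − 468/336 = -0.393

-0.393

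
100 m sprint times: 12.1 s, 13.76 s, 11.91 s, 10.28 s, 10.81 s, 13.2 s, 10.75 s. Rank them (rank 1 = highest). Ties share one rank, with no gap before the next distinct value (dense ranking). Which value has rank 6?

Sorted (descending): 13.76, 13.2, 12.1, 11.91, 10.81, 10.75, 10.28
No ties — each value takes its position as its rank.
Rank 6 → value 10.75.

10.75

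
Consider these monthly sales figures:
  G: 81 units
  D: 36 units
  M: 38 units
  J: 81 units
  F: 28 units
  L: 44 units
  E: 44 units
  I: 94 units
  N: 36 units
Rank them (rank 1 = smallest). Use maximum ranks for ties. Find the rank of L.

6

Sorted (ascending): 28, 36, 36, 38, 44, 44, 81, 81, 94
The 2 values of 36 occupy positions 2–3 → each gets rank 3.
The 2 values of 44 occupy positions 5–6 → each gets rank 6.
The 2 values of 81 occupy positions 7–8 → each gets rank 8.
L has value 44 units → rank 6.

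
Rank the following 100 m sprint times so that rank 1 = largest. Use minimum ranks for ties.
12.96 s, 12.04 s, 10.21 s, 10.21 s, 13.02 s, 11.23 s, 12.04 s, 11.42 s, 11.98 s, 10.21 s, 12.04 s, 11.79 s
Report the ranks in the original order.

Sorted (descending): 13.02, 12.96, 12.04, 12.04, 12.04, 11.98, 11.79, 11.42, 11.23, 10.21, 10.21, 10.21
The 3 values of 12.04 occupy positions 3–5 → each gets rank 3.
The 3 values of 10.21 occupy positions 10–12 → each gets rank 10.

2, 3, 10, 10, 1, 9, 3, 8, 6, 10, 3, 7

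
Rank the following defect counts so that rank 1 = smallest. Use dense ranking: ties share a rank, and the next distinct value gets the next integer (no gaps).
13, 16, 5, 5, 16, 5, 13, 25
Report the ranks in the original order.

2, 3, 1, 1, 3, 1, 2, 4

Sorted (ascending): 5, 5, 5, 13, 13, 16, 16, 25
The 3 values of 5 share dense rank 1.
The 2 values of 13 share dense rank 2.
The 2 values of 16 share dense rank 3.
Remaining distinct values take the next consecutive integers.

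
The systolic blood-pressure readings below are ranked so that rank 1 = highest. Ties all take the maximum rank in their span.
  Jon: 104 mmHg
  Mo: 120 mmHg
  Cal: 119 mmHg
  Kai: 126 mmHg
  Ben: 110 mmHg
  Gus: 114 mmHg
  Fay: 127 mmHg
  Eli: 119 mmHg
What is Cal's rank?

5

Sorted (descending): 127, 126, 120, 119, 119, 114, 110, 104
The 2 values of 119 occupy positions 4–5 → each gets rank 5.
Cal has value 119 mmHg → rank 5.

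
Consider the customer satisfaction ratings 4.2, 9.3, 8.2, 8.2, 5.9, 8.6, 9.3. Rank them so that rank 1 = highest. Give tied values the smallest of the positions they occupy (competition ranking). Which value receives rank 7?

Sorted (descending): 9.3, 9.3, 8.6, 8.2, 8.2, 5.9, 4.2
The 2 values of 9.3 occupy positions 1–2 → each gets rank 1.
The 2 values of 8.2 occupy positions 4–5 → each gets rank 4.
Rank 7 → value 4.2.

4.2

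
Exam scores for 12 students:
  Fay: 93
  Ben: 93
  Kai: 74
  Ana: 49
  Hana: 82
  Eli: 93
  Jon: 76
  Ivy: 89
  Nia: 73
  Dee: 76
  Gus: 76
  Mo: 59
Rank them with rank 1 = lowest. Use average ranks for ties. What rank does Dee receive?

6

Sorted (ascending): 49, 59, 73, 74, 76, 76, 76, 82, 89, 93, 93, 93
The 3 values of 76 occupy positions 5–7 → average rank 6.
The 3 values of 93 occupy positions 10–12 → average rank 11.
Dee has value 76 → rank 6.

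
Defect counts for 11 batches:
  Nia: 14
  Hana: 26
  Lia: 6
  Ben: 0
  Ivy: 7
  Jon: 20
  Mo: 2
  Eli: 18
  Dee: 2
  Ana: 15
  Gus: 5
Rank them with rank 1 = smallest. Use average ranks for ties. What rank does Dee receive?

Sorted (ascending): 0, 2, 2, 5, 6, 7, 14, 15, 18, 20, 26
The 2 values of 2 occupy positions 2–3 → average rank (2+3)/2 = 2.5.
Dee has value 2 → rank 2.5.

2.5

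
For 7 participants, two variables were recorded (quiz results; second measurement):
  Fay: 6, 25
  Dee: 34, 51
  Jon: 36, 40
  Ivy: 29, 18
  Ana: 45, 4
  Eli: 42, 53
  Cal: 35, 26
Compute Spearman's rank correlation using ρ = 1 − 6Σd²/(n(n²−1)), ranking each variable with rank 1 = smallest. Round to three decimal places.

Ranks of variable 1: 1, 3, 5, 2, 7, 6, 4
Ranks of variable 2: 3, 6, 5, 2, 1, 7, 4
d = r₁ − r₂: -2, -3, 0, 0, 6, -1, 0
d²: 4, 9, 0, 0, 36, 1, 0; Σd² = 50
ρ = 1 − 6·50/(7·48) = 1 − 300/336 = 0.107

0.107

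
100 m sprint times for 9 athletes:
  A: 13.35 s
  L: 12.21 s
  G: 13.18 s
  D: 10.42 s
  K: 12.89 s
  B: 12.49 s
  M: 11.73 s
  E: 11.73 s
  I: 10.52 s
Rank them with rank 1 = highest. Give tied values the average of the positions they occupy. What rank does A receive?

1

Sorted (descending): 13.35, 13.18, 12.89, 12.49, 12.21, 11.73, 11.73, 10.52, 10.42
The 2 values of 11.73 occupy positions 6–7 → average rank (6+7)/2 = 6.5.
A has value 13.35 s → rank 1.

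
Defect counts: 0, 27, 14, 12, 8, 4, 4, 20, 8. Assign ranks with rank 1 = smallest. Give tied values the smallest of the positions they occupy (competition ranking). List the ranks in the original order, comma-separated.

1, 9, 7, 6, 4, 2, 2, 8, 4

Sorted (ascending): 0, 4, 4, 8, 8, 12, 14, 20, 27
The 2 values of 4 occupy positions 2–3 → each gets rank 2.
The 2 values of 8 occupy positions 4–5 → each gets rank 4.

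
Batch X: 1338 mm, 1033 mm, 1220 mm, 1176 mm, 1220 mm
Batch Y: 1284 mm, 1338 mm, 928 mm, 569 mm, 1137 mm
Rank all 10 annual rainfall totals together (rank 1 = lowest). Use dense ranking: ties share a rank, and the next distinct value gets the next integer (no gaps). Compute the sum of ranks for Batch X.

Sorted (ascending): 569, 928, 1033, 1137, 1176, 1220, 1220, 1284, 1338, 1338
The 2 values of 1220 share dense rank 6.
The 2 values of 1338 share dense rank 8.
Remaining distinct values take the next consecutive integers.
Batch X values → pooled ranks: 1338→8, 1033→3, 1220→6, 1176→5, 1220→6
Rank sum = 8 + 3 + 6 + 5 + 6 = 28

28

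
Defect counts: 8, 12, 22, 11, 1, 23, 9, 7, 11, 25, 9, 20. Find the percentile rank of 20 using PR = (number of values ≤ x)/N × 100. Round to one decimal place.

N = 12.
Strictly below 20: 8. Equal to 20: 1.
PR = 9/12 × 100 = 75.0

75.0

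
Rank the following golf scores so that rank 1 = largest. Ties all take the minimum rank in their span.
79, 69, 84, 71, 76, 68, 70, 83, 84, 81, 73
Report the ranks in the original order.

5, 10, 1, 8, 6, 11, 9, 3, 1, 4, 7

Sorted (descending): 84, 84, 83, 81, 79, 76, 73, 71, 70, 69, 68
The 2 values of 84 occupy positions 1–2 → each gets rank 1.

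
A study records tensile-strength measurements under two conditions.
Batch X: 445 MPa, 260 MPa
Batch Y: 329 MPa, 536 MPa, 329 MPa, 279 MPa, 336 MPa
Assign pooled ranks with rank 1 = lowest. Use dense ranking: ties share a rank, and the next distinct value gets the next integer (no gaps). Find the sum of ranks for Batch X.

Sorted (ascending): 260, 279, 329, 329, 336, 445, 536
The 2 values of 329 share dense rank 3.
Remaining distinct values take the next consecutive integers.
Batch X values → pooled ranks: 445→5, 260→1
Rank sum = 5 + 1 = 6

6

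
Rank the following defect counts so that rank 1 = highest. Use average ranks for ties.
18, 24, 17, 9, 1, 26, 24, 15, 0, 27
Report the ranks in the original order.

5, 3.5, 6, 8, 9, 2, 3.5, 7, 10, 1

Sorted (descending): 27, 26, 24, 24, 18, 17, 15, 9, 1, 0
The 2 values of 24 occupy positions 3–4 → average rank (3+4)/2 = 3.5.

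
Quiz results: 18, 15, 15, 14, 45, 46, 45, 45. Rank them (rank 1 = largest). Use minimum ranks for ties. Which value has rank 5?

18

Sorted (descending): 46, 45, 45, 45, 18, 15, 15, 14
The 3 values of 45 occupy positions 2–4 → each gets rank 2.
The 2 values of 15 occupy positions 6–7 → each gets rank 6.
Rank 5 → value 18.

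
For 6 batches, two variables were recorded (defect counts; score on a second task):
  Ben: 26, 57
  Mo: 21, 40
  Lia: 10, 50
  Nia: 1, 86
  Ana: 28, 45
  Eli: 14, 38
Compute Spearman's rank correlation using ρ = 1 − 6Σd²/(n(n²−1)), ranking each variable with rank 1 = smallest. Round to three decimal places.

-0.314

Ranks of variable 1: 5, 4, 2, 1, 6, 3
Ranks of variable 2: 5, 2, 4, 6, 3, 1
d = r₁ − r₂: 0, 2, -2, -5, 3, 2
d²: 0, 4, 4, 25, 9, 4; Σd² = 46
ρ = 1 − 6·46/(6·35) = 1 − 276/210 = -0.314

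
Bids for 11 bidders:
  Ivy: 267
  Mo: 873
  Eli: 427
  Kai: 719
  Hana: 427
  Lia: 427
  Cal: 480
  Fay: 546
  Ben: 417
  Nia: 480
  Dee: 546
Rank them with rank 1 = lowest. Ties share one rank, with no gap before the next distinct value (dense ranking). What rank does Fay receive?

Sorted (ascending): 267, 417, 427, 427, 427, 480, 480, 546, 546, 719, 873
The 3 values of 427 share dense rank 3.
The 2 values of 480 share dense rank 4.
The 2 values of 546 share dense rank 5.
Remaining distinct values take the next consecutive integers.
Fay has value 546 → rank 5.

5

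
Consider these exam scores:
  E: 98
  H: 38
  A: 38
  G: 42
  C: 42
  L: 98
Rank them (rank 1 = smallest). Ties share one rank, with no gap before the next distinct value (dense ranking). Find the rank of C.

2

Sorted (ascending): 38, 38, 42, 42, 98, 98
The 2 values of 38 share dense rank 1.
The 2 values of 42 share dense rank 2.
The 2 values of 98 share dense rank 3.
C has value 42 → rank 2.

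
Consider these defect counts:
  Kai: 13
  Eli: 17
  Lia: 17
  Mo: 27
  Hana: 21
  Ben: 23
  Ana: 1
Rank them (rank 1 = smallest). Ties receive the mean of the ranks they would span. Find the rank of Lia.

Sorted (ascending): 1, 13, 17, 17, 21, 23, 27
The 2 values of 17 occupy positions 3–4 → average rank (3+4)/2 = 3.5.
Lia has value 17 → rank 3.5.

3.5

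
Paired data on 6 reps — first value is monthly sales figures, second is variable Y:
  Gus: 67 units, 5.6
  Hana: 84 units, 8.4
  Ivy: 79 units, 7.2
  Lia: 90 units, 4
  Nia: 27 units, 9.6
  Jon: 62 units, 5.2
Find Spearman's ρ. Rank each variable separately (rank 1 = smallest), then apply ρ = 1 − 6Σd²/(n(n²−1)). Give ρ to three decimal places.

Ranks of variable 1: 3, 5, 4, 6, 1, 2
Ranks of variable 2: 3, 5, 4, 1, 6, 2
d = r₁ − r₂: 0, 0, 0, 5, -5, 0
d²: 0, 0, 0, 25, 25, 0; Σd² = 50
ρ = 1 − 6·50/(6·35) = 1 − 300/210 = -0.429

-0.429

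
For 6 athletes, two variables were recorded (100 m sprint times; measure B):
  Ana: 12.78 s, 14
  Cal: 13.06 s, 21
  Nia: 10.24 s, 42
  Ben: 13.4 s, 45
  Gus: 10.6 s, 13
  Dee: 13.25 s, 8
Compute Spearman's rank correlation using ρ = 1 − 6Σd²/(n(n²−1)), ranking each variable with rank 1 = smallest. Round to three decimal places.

Ranks of variable 1: 3, 4, 1, 6, 2, 5
Ranks of variable 2: 3, 4, 5, 6, 2, 1
d = r₁ − r₂: 0, 0, -4, 0, 0, 4
d²: 0, 0, 16, 0, 0, 16; Σd² = 32
ρ = 1 − 6·32/(6·35) = 1 − 192/210 = 0.086

0.086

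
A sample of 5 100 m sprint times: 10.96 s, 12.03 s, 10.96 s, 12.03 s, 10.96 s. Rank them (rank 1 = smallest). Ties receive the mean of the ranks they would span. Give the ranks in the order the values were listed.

2, 4.5, 2, 4.5, 2

Sorted (ascending): 10.96, 10.96, 10.96, 12.03, 12.03
The 3 values of 10.96 occupy positions 1–3 → average rank 2.
The 2 values of 12.03 occupy positions 4–5 → average rank (4+5)/2 = 4.5.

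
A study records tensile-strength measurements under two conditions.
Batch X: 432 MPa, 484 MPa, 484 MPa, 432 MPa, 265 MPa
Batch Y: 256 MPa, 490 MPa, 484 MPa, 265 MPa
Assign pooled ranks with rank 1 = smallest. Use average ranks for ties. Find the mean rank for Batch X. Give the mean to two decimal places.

Sorted (ascending): 256, 265, 265, 432, 432, 484, 484, 484, 490
The 2 values of 265 occupy positions 2–3 → average rank (2+3)/2 = 2.5.
The 2 values of 432 occupy positions 4–5 → average rank (4+5)/2 = 4.5.
The 3 values of 484 occupy positions 6–8 → average rank 7.
Batch X values → pooled ranks: 432→4.5, 484→7, 484→7, 432→4.5, 265→2.5
Mean rank = (4.5 + 7 + 7 + 4.5 + 2.5) / 5 = 5.10

5.10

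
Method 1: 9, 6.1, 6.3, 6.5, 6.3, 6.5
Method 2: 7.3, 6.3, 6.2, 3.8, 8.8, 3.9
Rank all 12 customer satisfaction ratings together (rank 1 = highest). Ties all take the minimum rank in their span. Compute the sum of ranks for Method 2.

43

Sorted (descending): 9, 8.8, 7.3, 6.5, 6.5, 6.3, 6.3, 6.3, 6.2, 6.1, 3.9, 3.8
The 2 values of 6.5 occupy positions 4–5 → each gets rank 4.
The 3 values of 6.3 occupy positions 6–8 → each gets rank 6.
Method 2 values → pooled ranks: 7.3→3, 6.3→6, 6.2→9, 3.8→12, 8.8→2, 3.9→11
Rank sum = 3 + 6 + 9 + 12 + 2 + 11 = 43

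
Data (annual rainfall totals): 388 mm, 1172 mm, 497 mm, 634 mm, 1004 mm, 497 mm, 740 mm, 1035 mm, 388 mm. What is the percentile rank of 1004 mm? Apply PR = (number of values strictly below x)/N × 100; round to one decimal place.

N = 9.
Strictly below 1004: 6. Equal to 1004: 1.
PR = 6/9 × 100 = 66.7

66.7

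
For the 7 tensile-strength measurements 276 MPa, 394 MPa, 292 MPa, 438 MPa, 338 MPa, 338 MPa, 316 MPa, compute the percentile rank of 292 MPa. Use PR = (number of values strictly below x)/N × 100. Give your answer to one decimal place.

N = 7.
Strictly below 292: 1. Equal to 292: 1.
PR = 1/7 × 100 = 14.3

14.3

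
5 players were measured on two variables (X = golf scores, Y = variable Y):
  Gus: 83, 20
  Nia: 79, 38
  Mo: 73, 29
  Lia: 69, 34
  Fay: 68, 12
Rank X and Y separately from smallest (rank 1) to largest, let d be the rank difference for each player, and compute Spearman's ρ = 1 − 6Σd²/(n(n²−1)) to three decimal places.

0.300

Ranks of variable 1: 5, 4, 3, 2, 1
Ranks of variable 2: 2, 5, 3, 4, 1
d = r₁ − r₂: 3, -1, 0, -2, 0
d²: 9, 1, 0, 4, 0; Σd² = 14
ρ = 1 − 6·14/(5·24) = 1 − 84/120 = 0.300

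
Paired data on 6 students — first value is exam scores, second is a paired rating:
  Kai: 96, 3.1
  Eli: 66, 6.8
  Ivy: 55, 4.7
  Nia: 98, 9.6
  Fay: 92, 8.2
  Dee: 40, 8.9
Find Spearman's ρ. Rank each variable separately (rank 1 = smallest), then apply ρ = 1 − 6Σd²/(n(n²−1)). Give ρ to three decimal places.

Ranks of variable 1: 5, 3, 2, 6, 4, 1
Ranks of variable 2: 1, 3, 2, 6, 4, 5
d = r₁ − r₂: 4, 0, 0, 0, 0, -4
d²: 16, 0, 0, 0, 0, 16; Σd² = 32
ρ = 1 − 6·32/(6·35) = 1 − 192/210 = 0.086

0.086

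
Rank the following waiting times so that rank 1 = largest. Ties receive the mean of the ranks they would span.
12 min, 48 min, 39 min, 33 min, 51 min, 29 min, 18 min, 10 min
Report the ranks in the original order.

Sorted (descending): 51, 48, 39, 33, 29, 18, 12, 10
No ties — each value takes its position as its rank.

7, 2, 3, 4, 1, 5, 6, 8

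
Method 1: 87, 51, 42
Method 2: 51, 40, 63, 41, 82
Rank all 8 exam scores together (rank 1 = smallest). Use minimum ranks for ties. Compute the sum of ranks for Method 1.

15

Sorted (ascending): 40, 41, 42, 51, 51, 63, 82, 87
The 2 values of 51 occupy positions 4–5 → each gets rank 4.
Method 1 values → pooled ranks: 87→8, 51→4, 42→3
Rank sum = 8 + 4 + 3 = 15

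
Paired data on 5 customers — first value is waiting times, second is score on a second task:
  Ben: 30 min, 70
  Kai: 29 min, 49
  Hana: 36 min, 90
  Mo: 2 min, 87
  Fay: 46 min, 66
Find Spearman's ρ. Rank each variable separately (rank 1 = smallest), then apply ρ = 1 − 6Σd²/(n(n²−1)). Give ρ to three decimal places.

Ranks of variable 1: 3, 2, 4, 1, 5
Ranks of variable 2: 3, 1, 5, 4, 2
d = r₁ − r₂: 0, 1, -1, -3, 3
d²: 0, 1, 1, 9, 9; Σd² = 20
ρ = 1 − 6·20/(5·24) = 1 − 120/120 = 0.000

0.000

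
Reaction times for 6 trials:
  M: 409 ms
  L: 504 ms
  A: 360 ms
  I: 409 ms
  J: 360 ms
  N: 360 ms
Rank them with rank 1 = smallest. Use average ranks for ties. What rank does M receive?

4.5

Sorted (ascending): 360, 360, 360, 409, 409, 504
The 3 values of 360 occupy positions 1–3 → average rank 2.
The 2 values of 409 occupy positions 4–5 → average rank (4+5)/2 = 4.5.
M has value 409 ms → rank 4.5.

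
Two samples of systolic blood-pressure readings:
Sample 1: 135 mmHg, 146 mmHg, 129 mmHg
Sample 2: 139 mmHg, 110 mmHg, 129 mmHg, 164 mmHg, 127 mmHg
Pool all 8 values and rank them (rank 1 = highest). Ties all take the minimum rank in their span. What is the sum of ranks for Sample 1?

11

Sorted (descending): 164, 146, 139, 135, 129, 129, 127, 110
The 2 values of 129 occupy positions 5–6 → each gets rank 5.
Sample 1 values → pooled ranks: 135→4, 146→2, 129→5
Rank sum = 4 + 2 + 5 = 11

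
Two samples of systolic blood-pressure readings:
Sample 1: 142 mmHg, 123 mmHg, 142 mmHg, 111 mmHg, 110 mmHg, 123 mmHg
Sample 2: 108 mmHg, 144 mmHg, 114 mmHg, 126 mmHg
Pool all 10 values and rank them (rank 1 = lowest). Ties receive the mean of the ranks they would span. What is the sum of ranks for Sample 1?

33

Sorted (ascending): 108, 110, 111, 114, 123, 123, 126, 142, 142, 144
The 2 values of 123 occupy positions 5–6 → average rank (5+6)/2 = 5.5.
The 2 values of 142 occupy positions 8–9 → average rank (8+9)/2 = 8.5.
Sample 1 values → pooled ranks: 142→8.5, 123→5.5, 142→8.5, 111→3, 110→2, 123→5.5
Rank sum = 8.5 + 5.5 + 8.5 + 3 + 2 + 5.5 = 33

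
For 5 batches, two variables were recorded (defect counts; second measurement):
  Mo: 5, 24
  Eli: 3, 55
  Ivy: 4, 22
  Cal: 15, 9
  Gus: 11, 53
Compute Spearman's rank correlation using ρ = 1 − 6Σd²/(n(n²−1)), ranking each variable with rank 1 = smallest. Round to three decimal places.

-0.600

Ranks of variable 1: 3, 1, 2, 5, 4
Ranks of variable 2: 3, 5, 2, 1, 4
d = r₁ − r₂: 0, -4, 0, 4, 0
d²: 0, 16, 0, 16, 0; Σd² = 32
ρ = 1 − 6·32/(5·24) = 1 − 192/120 = -0.600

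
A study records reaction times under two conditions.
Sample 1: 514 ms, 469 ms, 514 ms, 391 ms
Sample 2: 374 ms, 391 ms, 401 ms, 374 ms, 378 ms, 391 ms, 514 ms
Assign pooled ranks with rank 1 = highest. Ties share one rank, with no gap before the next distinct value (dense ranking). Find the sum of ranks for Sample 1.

Sorted (descending): 514, 514, 514, 469, 401, 391, 391, 391, 378, 374, 374
The 3 values of 514 share dense rank 1.
The 3 values of 391 share dense rank 4.
The 2 values of 374 share dense rank 6.
Remaining distinct values take the next consecutive integers.
Sample 1 values → pooled ranks: 514→1, 469→2, 514→1, 391→4
Rank sum = 1 + 2 + 1 + 4 = 8

8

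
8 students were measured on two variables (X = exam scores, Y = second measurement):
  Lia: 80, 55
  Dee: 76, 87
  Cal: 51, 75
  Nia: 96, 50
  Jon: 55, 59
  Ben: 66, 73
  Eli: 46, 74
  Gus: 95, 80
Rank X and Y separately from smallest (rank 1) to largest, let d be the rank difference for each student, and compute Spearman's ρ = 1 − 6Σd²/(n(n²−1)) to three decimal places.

Ranks of variable 1: 6, 5, 2, 8, 3, 4, 1, 7
Ranks of variable 2: 2, 8, 6, 1, 3, 4, 5, 7
d = r₁ − r₂: 4, -3, -4, 7, 0, 0, -4, 0
d²: 16, 9, 16, 49, 0, 0, 16, 0; Σd² = 106
ρ = 1 − 6·106/(8·63) = 1 − 636/504 = -0.262

-0.262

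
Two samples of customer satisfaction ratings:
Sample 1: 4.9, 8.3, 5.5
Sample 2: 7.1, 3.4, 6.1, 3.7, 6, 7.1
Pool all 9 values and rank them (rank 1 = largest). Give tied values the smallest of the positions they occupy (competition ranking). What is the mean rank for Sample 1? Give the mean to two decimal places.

4.67

Sorted (descending): 8.3, 7.1, 7.1, 6.1, 6, 5.5, 4.9, 3.7, 3.4
The 2 values of 7.1 occupy positions 2–3 → each gets rank 2.
Sample 1 values → pooled ranks: 4.9→7, 8.3→1, 5.5→6
Mean rank = (7 + 1 + 6) / 3 = 4.67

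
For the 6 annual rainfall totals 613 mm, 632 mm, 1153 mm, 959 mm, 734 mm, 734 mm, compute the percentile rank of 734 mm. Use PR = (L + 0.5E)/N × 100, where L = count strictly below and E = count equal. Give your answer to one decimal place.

N = 6.
Strictly below 734: 2. Equal to 734: 2.
PR = (2 + 0.5·2)/6 × 100 = 50.0

50.0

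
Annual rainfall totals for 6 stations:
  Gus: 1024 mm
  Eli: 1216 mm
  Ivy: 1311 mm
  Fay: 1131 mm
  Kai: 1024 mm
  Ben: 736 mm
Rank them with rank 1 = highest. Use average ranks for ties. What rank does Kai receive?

Sorted (descending): 1311, 1216, 1131, 1024, 1024, 736
The 2 values of 1024 occupy positions 4–5 → average rank (4+5)/2 = 4.5.
Kai has value 1024 mm → rank 4.5.

4.5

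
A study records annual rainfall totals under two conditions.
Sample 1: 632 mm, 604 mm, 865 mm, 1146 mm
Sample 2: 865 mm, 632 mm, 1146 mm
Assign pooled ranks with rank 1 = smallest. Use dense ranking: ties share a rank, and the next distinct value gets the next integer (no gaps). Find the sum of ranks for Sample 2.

Sorted (ascending): 604, 632, 632, 865, 865, 1146, 1146
The 2 values of 632 share dense rank 2.
The 2 values of 865 share dense rank 3.
The 2 values of 1146 share dense rank 4.
Remaining distinct values take the next consecutive integers.
Sample 2 values → pooled ranks: 865→3, 632→2, 1146→4
Rank sum = 3 + 2 + 4 = 9

9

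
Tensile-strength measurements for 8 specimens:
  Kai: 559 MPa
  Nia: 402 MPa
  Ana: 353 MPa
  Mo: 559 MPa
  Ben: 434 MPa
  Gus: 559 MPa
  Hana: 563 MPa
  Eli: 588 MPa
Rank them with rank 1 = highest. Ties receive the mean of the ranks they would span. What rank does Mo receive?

4

Sorted (descending): 588, 563, 559, 559, 559, 434, 402, 353
The 3 values of 559 occupy positions 3–5 → average rank 4.
Mo has value 559 MPa → rank 4.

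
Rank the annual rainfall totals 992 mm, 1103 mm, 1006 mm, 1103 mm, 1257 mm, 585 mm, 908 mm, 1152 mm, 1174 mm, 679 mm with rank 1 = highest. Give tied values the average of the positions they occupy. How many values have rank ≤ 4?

3

Sorted (descending): 1257, 1174, 1152, 1103, 1103, 1006, 992, 908, 679, 585
The 2 values of 1103 occupy positions 4–5 → average rank (4+5)/2 = 4.5.
Ranks ≤ 4: {1, 2, 3} → 3 values.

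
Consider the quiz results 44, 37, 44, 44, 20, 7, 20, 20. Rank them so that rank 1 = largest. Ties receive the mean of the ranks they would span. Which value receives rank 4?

37

Sorted (descending): 44, 44, 44, 37, 20, 20, 20, 7
The 3 values of 44 occupy positions 1–3 → average rank 2.
The 3 values of 20 occupy positions 5–7 → average rank 6.
Rank 4 → value 37.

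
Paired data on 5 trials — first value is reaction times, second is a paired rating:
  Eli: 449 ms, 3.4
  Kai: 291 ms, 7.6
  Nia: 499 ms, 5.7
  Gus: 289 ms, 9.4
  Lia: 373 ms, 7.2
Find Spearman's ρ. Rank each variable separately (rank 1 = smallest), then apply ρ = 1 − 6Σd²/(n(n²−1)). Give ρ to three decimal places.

Ranks of variable 1: 4, 2, 5, 1, 3
Ranks of variable 2: 1, 4, 2, 5, 3
d = r₁ − r₂: 3, -2, 3, -4, 0
d²: 9, 4, 9, 16, 0; Σd² = 38
ρ = 1 − 6·38/(5·24) = 1 − 228/120 = -0.900

-0.900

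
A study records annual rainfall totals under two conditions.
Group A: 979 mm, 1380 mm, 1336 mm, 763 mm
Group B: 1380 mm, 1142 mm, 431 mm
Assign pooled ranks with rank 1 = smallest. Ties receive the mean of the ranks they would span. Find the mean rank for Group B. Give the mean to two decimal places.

3.83

Sorted (ascending): 431, 763, 979, 1142, 1336, 1380, 1380
The 2 values of 1380 occupy positions 6–7 → average rank (6+7)/2 = 6.5.
Group B values → pooled ranks: 1380→6.5, 1142→4, 431→1
Mean rank = (6.5 + 4 + 1) / 3 = 3.83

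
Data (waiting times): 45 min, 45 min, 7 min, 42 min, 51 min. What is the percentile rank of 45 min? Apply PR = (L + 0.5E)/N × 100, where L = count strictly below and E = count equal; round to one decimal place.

N = 5.
Strictly below 45: 2. Equal to 45: 2.
PR = (2 + 0.5·2)/5 × 100 = 60.0

60.0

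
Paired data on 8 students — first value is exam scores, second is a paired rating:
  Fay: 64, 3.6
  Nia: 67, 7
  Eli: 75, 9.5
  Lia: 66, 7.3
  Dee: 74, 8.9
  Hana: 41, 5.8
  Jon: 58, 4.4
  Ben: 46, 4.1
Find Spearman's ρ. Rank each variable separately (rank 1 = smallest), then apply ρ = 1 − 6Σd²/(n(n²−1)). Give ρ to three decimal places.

0.762

Ranks of variable 1: 4, 6, 8, 5, 7, 1, 3, 2
Ranks of variable 2: 1, 5, 8, 6, 7, 4, 3, 2
d = r₁ − r₂: 3, 1, 0, -1, 0, -3, 0, 0
d²: 9, 1, 0, 1, 0, 9, 0, 0; Σd² = 20
ρ = 1 − 6·20/(8·63) = 1 − 120/504 = 0.762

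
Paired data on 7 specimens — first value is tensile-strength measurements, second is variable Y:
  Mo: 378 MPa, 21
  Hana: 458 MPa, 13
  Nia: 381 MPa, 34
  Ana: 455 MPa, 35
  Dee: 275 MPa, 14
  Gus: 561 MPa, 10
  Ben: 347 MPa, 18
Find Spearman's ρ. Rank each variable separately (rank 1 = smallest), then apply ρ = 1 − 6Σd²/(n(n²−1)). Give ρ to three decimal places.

Ranks of variable 1: 3, 6, 4, 5, 1, 7, 2
Ranks of variable 2: 5, 2, 6, 7, 3, 1, 4
d = r₁ − r₂: -2, 4, -2, -2, -2, 6, -2
d²: 4, 16, 4, 4, 4, 36, 4; Σd² = 72
ρ = 1 − 6·72/(7·48) = 1 − 432/336 = -0.286

-0.286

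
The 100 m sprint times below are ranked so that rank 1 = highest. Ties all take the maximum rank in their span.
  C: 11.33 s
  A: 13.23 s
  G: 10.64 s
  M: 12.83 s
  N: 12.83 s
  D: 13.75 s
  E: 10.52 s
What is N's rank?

4

Sorted (descending): 13.75, 13.23, 12.83, 12.83, 11.33, 10.64, 10.52
The 2 values of 12.83 occupy positions 3–4 → each gets rank 4.
N has value 12.83 s → rank 4.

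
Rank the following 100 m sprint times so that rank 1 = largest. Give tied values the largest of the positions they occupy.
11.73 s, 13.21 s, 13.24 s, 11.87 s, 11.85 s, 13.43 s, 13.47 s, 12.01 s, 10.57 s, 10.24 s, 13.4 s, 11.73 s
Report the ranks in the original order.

Sorted (descending): 13.47, 13.43, 13.4, 13.24, 13.21, 12.01, 11.87, 11.85, 11.73, 11.73, 10.57, 10.24
The 2 values of 11.73 occupy positions 9–10 → each gets rank 10.

10, 5, 4, 7, 8, 2, 1, 6, 11, 12, 3, 10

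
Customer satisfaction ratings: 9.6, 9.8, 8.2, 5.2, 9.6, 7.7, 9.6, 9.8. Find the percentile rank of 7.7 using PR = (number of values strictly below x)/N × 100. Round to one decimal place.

12.5

N = 8.
Strictly below 7.7: 1. Equal to 7.7: 1.
PR = 1/8 × 100 = 12.5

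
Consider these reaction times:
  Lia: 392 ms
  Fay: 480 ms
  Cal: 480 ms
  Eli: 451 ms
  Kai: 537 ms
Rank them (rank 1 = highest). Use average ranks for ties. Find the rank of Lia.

5

Sorted (descending): 537, 480, 480, 451, 392
The 2 values of 480 occupy positions 2–3 → average rank (2+3)/2 = 2.5.
Lia has value 392 ms → rank 5.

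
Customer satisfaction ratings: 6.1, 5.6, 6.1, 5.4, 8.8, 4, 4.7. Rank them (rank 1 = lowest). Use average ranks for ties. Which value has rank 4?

5.6

Sorted (ascending): 4, 4.7, 5.4, 5.6, 6.1, 6.1, 8.8
The 2 values of 6.1 occupy positions 5–6 → average rank (5+6)/2 = 5.5.
Rank 4 → value 5.6.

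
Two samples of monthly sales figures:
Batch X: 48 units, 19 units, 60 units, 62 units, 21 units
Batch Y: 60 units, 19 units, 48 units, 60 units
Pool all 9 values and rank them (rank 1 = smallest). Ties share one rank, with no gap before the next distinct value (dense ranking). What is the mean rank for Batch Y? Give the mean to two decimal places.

Sorted (ascending): 19, 19, 21, 48, 48, 60, 60, 60, 62
The 2 values of 19 share dense rank 1.
The 2 values of 48 share dense rank 3.
The 3 values of 60 share dense rank 4.
Remaining distinct values take the next consecutive integers.
Batch Y values → pooled ranks: 60→4, 19→1, 48→3, 60→4
Mean rank = (4 + 1 + 3 + 4) / 4 = 3.00

3.00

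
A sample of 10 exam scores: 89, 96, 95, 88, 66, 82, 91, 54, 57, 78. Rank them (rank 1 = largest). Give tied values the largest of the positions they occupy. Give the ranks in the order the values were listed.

Sorted (descending): 96, 95, 91, 89, 88, 82, 78, 66, 57, 54
No ties — each value takes its position as its rank.

4, 1, 2, 5, 8, 6, 3, 10, 9, 7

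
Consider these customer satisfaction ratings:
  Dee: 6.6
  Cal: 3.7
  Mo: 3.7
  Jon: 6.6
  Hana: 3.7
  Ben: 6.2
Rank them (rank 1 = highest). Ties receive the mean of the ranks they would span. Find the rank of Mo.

Sorted (descending): 6.6, 6.6, 6.2, 3.7, 3.7, 3.7
The 2 values of 6.6 occupy positions 1–2 → average rank (1+2)/2 = 1.5.
The 3 values of 3.7 occupy positions 4–6 → average rank 5.
Mo has value 3.7 → rank 5.

5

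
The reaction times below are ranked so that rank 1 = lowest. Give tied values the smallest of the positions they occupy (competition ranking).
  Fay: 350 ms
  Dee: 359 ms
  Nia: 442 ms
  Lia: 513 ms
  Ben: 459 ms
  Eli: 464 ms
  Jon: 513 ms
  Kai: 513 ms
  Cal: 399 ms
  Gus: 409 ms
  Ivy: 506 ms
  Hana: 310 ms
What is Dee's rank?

Sorted (ascending): 310, 350, 359, 399, 409, 442, 459, 464, 506, 513, 513, 513
The 3 values of 513 occupy positions 10–12 → each gets rank 10.
Dee has value 359 ms → rank 3.

3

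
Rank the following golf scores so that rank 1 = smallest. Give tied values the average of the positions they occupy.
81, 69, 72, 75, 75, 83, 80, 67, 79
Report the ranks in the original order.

8, 2, 3, 4.5, 4.5, 9, 7, 1, 6

Sorted (ascending): 67, 69, 72, 75, 75, 79, 80, 81, 83
The 2 values of 75 occupy positions 4–5 → average rank (4+5)/2 = 4.5.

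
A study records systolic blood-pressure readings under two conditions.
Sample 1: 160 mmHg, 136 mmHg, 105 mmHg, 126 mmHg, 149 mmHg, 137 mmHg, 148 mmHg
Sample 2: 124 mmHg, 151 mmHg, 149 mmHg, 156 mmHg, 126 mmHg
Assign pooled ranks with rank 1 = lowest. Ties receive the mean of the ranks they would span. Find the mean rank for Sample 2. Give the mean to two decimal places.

Sorted (ascending): 105, 124, 126, 126, 136, 137, 148, 149, 149, 151, 156, 160
The 2 values of 126 occupy positions 3–4 → average rank (3+4)/2 = 3.5.
The 2 values of 149 occupy positions 8–9 → average rank (8+9)/2 = 8.5.
Sample 2 values → pooled ranks: 124→2, 151→10, 149→8.5, 156→11, 126→3.5
Mean rank = (2 + 10 + 8.5 + 11 + 3.5) / 5 = 7.00

7.00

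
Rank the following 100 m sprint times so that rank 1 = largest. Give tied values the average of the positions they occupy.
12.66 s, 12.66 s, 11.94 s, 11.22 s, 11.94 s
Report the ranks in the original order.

Sorted (descending): 12.66, 12.66, 11.94, 11.94, 11.22
The 2 values of 12.66 occupy positions 1–2 → average rank (1+2)/2 = 1.5.
The 2 values of 11.94 occupy positions 3–4 → average rank (3+4)/2 = 3.5.

1.5, 1.5, 3.5, 5, 3.5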